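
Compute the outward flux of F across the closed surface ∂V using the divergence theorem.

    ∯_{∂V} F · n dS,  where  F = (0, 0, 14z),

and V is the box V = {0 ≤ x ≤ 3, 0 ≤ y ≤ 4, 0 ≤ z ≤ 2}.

By the divergence theorem,

    ∯_{∂V} F · n dS = ∭_V (∇ · F) dV.

Compute the divergence:
    ∇ · F = ∂F_x/∂x + ∂F_y/∂y + ∂F_z/∂z = 0 + 0 + 14 = 14.

V is a rectangular box, so dV = dx dy dz with 0 ≤ x ≤ 3, 0 ≤ y ≤ 4, 0 ≤ z ≤ 2.

Integrate (14) over V as an iterated integral:

    ∭_V (∇·F) dV = ∫_0^{3} ∫_0^{4} ∫_0^{2} (14) dz dy dx.

Inner (z from 0 to 2): 28.
Middle (y from 0 to 4): 112.
Outer (x from 0 to 3): 336.

Therefore ∯_{∂V} F · n dS = 336.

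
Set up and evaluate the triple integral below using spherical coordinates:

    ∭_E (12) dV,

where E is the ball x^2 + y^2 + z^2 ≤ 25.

In spherical coordinates, x = ρ sin(φ) cos(θ), y = ρ sin(φ) sin(θ), z = ρ cos(φ), and dV = ρ^2 sin(φ) dρ dφ dθ.

The integrand becomes 12, so

    ∭_E (12) dV = ∫_{0}^{2π} ∫_{0}^{π} ∫_{0}^{5} (12) · ρ^2 sin(φ) dρ dφ dθ.

Inner (ρ): 500sin(φ).
Middle (φ): 1000.
Outer (θ): 2000π.

Therefore the triple integral equals 2000π.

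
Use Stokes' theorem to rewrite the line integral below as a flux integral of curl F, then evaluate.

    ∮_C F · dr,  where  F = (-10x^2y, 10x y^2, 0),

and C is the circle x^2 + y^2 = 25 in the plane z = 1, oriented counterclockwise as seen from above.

Let S be the flat disk x^2 + y^2 ≤ 25 in the plane z = 1, with upward unit normal n̂ = ẑ. By Stokes' theorem,

    ∮_C F · dr = ∬_S (∇ × F) · n̂ dS = ∬_D (curl F)_z dA,

where D is the disk x^2 + y^2 ≤ 25.

Compute the curl of F = (-10x^2y, 10x y^2, 0):
    (∇ × F)_x = ∂F_z/∂y - ∂F_y/∂z = 0,
    (∇ × F)_y = ∂F_x/∂z - ∂F_z/∂x = 0,
    (∇ × F)_z = ∂F_y/∂x - ∂F_x/∂y = 10x^2 + 10y^2.

On z = 1, (curl F)_z = 10x^2 + 10y^2.

Convert to polar (x = r cos θ, y = r sin θ, dA = r dr dθ); the integrand becomes 10r^2, so

    ∬_D (curl F)_z dA = ∫_0^{2π} ∫_0^{5} (10r^2) · r dr dθ.

Inner (r from 0 to 5): 3125/2.
Outer (θ from 0 to 2π): 3125π.

Therefore ∮_C F · dr = 3125π.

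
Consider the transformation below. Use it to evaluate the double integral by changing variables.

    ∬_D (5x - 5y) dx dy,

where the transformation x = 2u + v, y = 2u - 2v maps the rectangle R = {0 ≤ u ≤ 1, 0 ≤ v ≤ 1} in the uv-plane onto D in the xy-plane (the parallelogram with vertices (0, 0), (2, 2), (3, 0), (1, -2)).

Compute the Jacobian determinant of (x, y) with respect to (u, v):

    ∂(x,y)/∂(u,v) = | 2  1 | = (2)(-2) - (1)(2) = -6.
                   | 2  -2 |

Its absolute value is |J| = 6 (the area scaling factor).

Substituting x = 2u + v, y = 2u - 2v into the integrand,

    5x - 5y → 15v,

so the integral becomes

    ∬_R (15v) · |J| du dv = ∫_0^1 ∫_0^1 (90v) dv du.

Inner (v): 45.
Outer (u): 45.

Therefore ∬_D (5x - 5y) dx dy = 45.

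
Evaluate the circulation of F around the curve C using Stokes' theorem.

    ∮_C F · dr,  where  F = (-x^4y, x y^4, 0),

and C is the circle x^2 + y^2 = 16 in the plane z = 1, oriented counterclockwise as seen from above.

Let S be the flat disk x^2 + y^2 ≤ 16 in the plane z = 1, with upward unit normal n̂ = ẑ. By Stokes' theorem,

    ∮_C F · dr = ∬_S (∇ × F) · n̂ dS = ∬_D (curl F)_z dA,

where D is the disk x^2 + y^2 ≤ 16.

Compute the curl of F = (-x^4y, x y^4, 0):
    (∇ × F)_x = ∂F_z/∂y - ∂F_y/∂z = 0,
    (∇ × F)_y = ∂F_x/∂z - ∂F_z/∂x = 0,
    (∇ × F)_z = ∂F_y/∂x - ∂F_x/∂y = x^4 + y^4.

On z = 1, (curl F)_z = x^4 + y^4.

Convert to polar (x = r cos θ, y = r sin θ, dA = r dr dθ); the integrand becomes r^4(sin(θ)^4 + cos(θ)^4), so

    ∬_D (curl F)_z dA = ∫_0^{2π} ∫_0^{4} (r^4(sin(θ)^4 + cos(θ)^4)) · r dr dθ.

Inner (r from 0 to 4): 2048sin(θ)^4/3 + 2048cos(θ)^4/3.
Outer (θ from 0 to 2π): 1024π.

Therefore ∮_C F · dr = 1024π.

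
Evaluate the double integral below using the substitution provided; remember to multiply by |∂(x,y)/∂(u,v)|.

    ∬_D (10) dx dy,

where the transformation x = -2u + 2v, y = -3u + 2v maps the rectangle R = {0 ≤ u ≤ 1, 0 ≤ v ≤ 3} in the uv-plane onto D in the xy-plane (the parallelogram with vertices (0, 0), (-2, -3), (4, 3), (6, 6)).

Compute the Jacobian determinant of (x, y) with respect to (u, v):

    ∂(x,y)/∂(u,v) = | -2  2 | = (-2)(2) - (2)(-3) = 2.
                   | -3  2 |

Its absolute value is |J| = 2 (the area scaling factor).

Substituting x = -2u + 2v, y = -3u + 2v into the integrand,

    10 → 10,

so the integral becomes

    ∬_R (10) · |J| du dv = ∫_0^1 ∫_0^3 (20) dv du.

Inner (v): 60.
Outer (u): 60.

Therefore ∬_D (10) dx dy = 60.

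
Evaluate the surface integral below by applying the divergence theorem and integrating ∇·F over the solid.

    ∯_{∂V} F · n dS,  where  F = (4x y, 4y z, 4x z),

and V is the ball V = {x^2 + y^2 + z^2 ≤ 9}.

By the divergence theorem,

    ∯_{∂V} F · n dS = ∭_V (∇ · F) dV.

Compute the divergence:
    ∇ · F = ∂F_x/∂x + ∂F_y/∂y + ∂F_z/∂z = 4y + 4z + 4x = 4x + 4y + 4z.

In spherical coordinates, x = ρ sin(φ) cos(θ), y = ρ sin(φ) sin(θ), z = ρ cos(φ), dV = ρ^2 sin(φ) dρ dφ dθ, with 0 ≤ ρ ≤ 3, 0 ≤ φ ≤ π, 0 ≤ θ ≤ 2π.

The integrand, after substitution and multiplying by the volume element, becomes (4ρ (sqrt(2)sin(φ)sin(θ + π/4) + cos(φ))) · ρ^2 sin(φ), so

    ∭_V (∇·F) dV = ∫_0^{2π} ∫_0^{π} ∫_0^{3} (4ρ (sqrt(2)sin(φ)sin(θ + π/4) + cos(φ))) · ρ^2 sin(φ) dρ dφ dθ.

Inner (ρ from 0 to 3): 81(sqrt(2)sin(φ)sin(θ + π/4) + cos(φ))sin(φ).
Middle (φ from 0 to π): 81sqrt(2)π sin(θ + π/4)/2.
Outer (θ from 0 to 2π): 0.

Therefore ∯_{∂V} F · n dS = 0.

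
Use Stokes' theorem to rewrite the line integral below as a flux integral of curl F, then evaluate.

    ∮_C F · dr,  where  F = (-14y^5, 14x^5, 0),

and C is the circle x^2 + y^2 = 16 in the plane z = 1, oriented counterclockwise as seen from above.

Let S be the flat disk x^2 + y^2 ≤ 16 in the plane z = 1, with upward unit normal n̂ = ẑ. By Stokes' theorem,

    ∮_C F · dr = ∬_S (∇ × F) · n̂ dS = ∬_D (curl F)_z dA,

where D is the disk x^2 + y^2 ≤ 16.

Compute the curl of F = (-14y^5, 14x^5, 0):
    (∇ × F)_x = ∂F_z/∂y - ∂F_y/∂z = 0,
    (∇ × F)_y = ∂F_x/∂z - ∂F_z/∂x = 0,
    (∇ × F)_z = ∂F_y/∂x - ∂F_x/∂y = 70x^4 + 70y^4.

On z = 1, (curl F)_z = 70x^4 + 70y^4.

Convert to polar (x = r cos θ, y = r sin θ, dA = r dr dθ); the integrand becomes 70r^4(sin(θ)^4 + cos(θ)^4), so

    ∬_D (curl F)_z dA = ∫_0^{2π} ∫_0^{4} (70r^4(sin(θ)^4 + cos(θ)^4)) · r dr dθ.

Inner (r from 0 to 4): 143360sin(θ)^4/3 + 143360cos(θ)^4/3.
Outer (θ from 0 to 2π): 71680π.

Therefore ∮_C F · dr = 71680π.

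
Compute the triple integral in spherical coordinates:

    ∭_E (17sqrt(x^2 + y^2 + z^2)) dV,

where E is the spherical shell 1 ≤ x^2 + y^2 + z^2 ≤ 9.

In spherical coordinates, x = ρ sin(φ) cos(θ), y = ρ sin(φ) sin(θ), z = ρ cos(φ), and dV = ρ^2 sin(φ) dρ dφ dθ.

The integrand becomes 17ρ, so

    ∭_E (17sqrt(x^2 + y^2 + z^2)) dV = ∫_{0}^{2π} ∫_{0}^{π} ∫_{1}^{3} (17ρ) · ρ^2 sin(φ) dρ dφ dθ.

Inner (ρ): 340sin(φ).
Middle (φ): 680.
Outer (θ): 1360π.

Therefore the triple integral equals 1360π.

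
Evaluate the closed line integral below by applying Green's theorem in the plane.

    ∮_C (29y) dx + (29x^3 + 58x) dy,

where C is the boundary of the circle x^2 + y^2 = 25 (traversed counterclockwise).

Green's theorem converts the closed line integral into a double integral over the enclosed region D:

    ∮_C P dx + Q dy = ∬_D (∂Q/∂x - ∂P/∂y) dA.

Here P = 29y, Q = 29x^3 + 58x, so

    ∂Q/∂x = 87x^2 + 58,    ∂P/∂y = 29,
    ∂Q/∂x - ∂P/∂y = 87x^2 + 29.

D is the region x^2 + y^2 ≤ 25. Evaluating the double integral:

In polar coordinates (x = r cos θ, y = r sin θ, dA = r dr dθ) the integrand becomes 87r^2cos(θ)^2 + 29, so

    ∬_D (87x^2 + 29) dA = ∫_0^{2π} ∫_0^{5} (87r^2cos(θ)^2 + 29) · r dr dθ.

Inner (r from 0 to 5): 54375cos(θ)^2/4 + 725/2.
Outer (θ from 0 to 2π): 57275π/4.

Therefore ∮_C P dx + Q dy = 57275π/4.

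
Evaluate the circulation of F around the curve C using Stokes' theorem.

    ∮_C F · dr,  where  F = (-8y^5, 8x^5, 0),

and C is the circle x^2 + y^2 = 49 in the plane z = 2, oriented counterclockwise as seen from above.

Let S be the flat disk x^2 + y^2 ≤ 49 in the plane z = 2, with upward unit normal n̂ = ẑ. By Stokes' theorem,

    ∮_C F · dr = ∬_S (∇ × F) · n̂ dS = ∬_D (curl F)_z dA,

where D is the disk x^2 + y^2 ≤ 49.

Compute the curl of F = (-8y^5, 8x^5, 0):
    (∇ × F)_x = ∂F_z/∂y - ∂F_y/∂z = 0,
    (∇ × F)_y = ∂F_x/∂z - ∂F_z/∂x = 0,
    (∇ × F)_z = ∂F_y/∂x - ∂F_x/∂y = 40x^4 + 40y^4.

On z = 2, (curl F)_z = 40x^4 + 40y^4.

Convert to polar (x = r cos θ, y = r sin θ, dA = r dr dθ); the integrand becomes 40r^4(sin(θ)^4 + cos(θ)^4), so

    ∬_D (curl F)_z dA = ∫_0^{2π} ∫_0^{7} (40r^4(sin(θ)^4 + cos(θ)^4)) · r dr dθ.

Inner (r from 0 to 7): 2352980sin(θ)^4/3 + 2352980cos(θ)^4/3.
Outer (θ from 0 to 2π): 1176490π.

Therefore ∮_C F · dr = 1176490π.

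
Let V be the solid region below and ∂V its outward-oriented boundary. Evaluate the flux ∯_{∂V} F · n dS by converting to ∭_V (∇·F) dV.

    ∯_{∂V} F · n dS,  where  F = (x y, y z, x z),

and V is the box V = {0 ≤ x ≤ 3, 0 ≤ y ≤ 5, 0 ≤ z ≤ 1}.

By the divergence theorem,

    ∯_{∂V} F · n dS = ∭_V (∇ · F) dV.

Compute the divergence:
    ∇ · F = ∂F_x/∂x + ∂F_y/∂y + ∂F_z/∂z = y + z + x = x + y + z.

V is a rectangular box, so dV = dx dy dz with 0 ≤ x ≤ 3, 0 ≤ y ≤ 5, 0 ≤ z ≤ 1.

Integrate (x + y + z) over V as an iterated integral:

    ∭_V (∇·F) dV = ∫_0^{3} ∫_0^{5} ∫_0^{1} (x + y + z) dz dy dx.

Inner (z from 0 to 1): x + y + 1/2.
Middle (y from 0 to 5): 5x + 15.
Outer (x from 0 to 3): 135/2.

Therefore ∯_{∂V} F · n dS = 135/2.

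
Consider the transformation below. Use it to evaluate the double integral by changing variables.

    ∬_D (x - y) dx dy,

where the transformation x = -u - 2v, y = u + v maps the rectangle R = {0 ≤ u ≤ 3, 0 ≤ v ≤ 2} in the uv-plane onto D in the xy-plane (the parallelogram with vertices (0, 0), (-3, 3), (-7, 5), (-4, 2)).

Compute the Jacobian determinant of (x, y) with respect to (u, v):

    ∂(x,y)/∂(u,v) = | -1  -2 | = (-1)(1) - (-2)(1) = 1.
                   | 1  1 |

Its absolute value is |J| = 1 (the area scaling factor).

Substituting x = -u - 2v, y = u + v into the integrand,

    x - y → -2u - 3v,

so the integral becomes

    ∬_R (-2u - 3v) · |J| du dv = ∫_0^3 ∫_0^2 (-2u - 3v) dv du.

Inner (v): -4u - 6.
Outer (u): -36.

Therefore ∬_D (x - y) dx dy = -36.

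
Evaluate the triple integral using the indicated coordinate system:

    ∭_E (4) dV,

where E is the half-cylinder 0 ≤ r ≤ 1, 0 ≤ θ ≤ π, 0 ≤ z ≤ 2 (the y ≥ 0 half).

In cylindrical coordinates, x = r cos(θ), y = r sin(θ), z = z, and dV = r dr dθ dz.

The integrand becomes 4, so

    ∭_E (4) dV = ∫_{0}^{π} ∫_{0}^{1} ∫_{0}^{2} (4) · r dz dr dθ.

Inner (z): 8r.
Middle (r from 0 to 1): 4.
Outer (θ): 4π.

Therefore the triple integral equals 4π.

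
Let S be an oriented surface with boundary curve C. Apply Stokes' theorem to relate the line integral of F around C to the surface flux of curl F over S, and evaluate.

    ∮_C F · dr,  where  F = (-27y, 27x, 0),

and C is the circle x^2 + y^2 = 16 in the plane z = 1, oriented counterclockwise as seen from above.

Let S be the flat disk x^2 + y^2 ≤ 16 in the plane z = 1, with upward unit normal n̂ = ẑ. By Stokes' theorem,

    ∮_C F · dr = ∬_S (∇ × F) · n̂ dS = ∬_D (curl F)_z dA,

where D is the disk x^2 + y^2 ≤ 16.

Compute the curl of F = (-27y, 27x, 0):
    (∇ × F)_x = ∂F_z/∂y - ∂F_y/∂z = 0,
    (∇ × F)_y = ∂F_x/∂z - ∂F_z/∂x = 0,
    (∇ × F)_z = ∂F_y/∂x - ∂F_x/∂y = 54.

On z = 1, (curl F)_z = 54.

Convert to polar (x = r cos θ, y = r sin θ, dA = r dr dθ); the integrand becomes 54, so

    ∬_D (curl F)_z dA = ∫_0^{2π} ∫_0^{4} (54) · r dr dθ.

Inner (r from 0 to 4): 432.
Outer (θ from 0 to 2π): 864π.

Therefore ∮_C F · dr = 864π.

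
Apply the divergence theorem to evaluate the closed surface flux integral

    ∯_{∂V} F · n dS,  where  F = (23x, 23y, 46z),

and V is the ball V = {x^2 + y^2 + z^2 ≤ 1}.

By the divergence theorem,

    ∯_{∂V} F · n dS = ∭_V (∇ · F) dV.

Compute the divergence:
    ∇ · F = ∂F_x/∂x + ∂F_y/∂y + ∂F_z/∂z = 23 + 23 + 46 = 92.

In spherical coordinates, x = ρ sin(φ) cos(θ), y = ρ sin(φ) sin(θ), z = ρ cos(φ), dV = ρ^2 sin(φ) dρ dφ dθ, with 0 ≤ ρ ≤ 1, 0 ≤ φ ≤ π, 0 ≤ θ ≤ 2π.

The integrand, after substitution and multiplying by the volume element, becomes (92) · ρ^2 sin(φ), so

    ∭_V (∇·F) dV = ∫_0^{2π} ∫_0^{π} ∫_0^{1} (92) · ρ^2 sin(φ) dρ dφ dθ.

Inner (ρ from 0 to 1): 92sin(φ)/3.
Middle (φ from 0 to π): 184/3.
Outer (θ from 0 to 2π): 368π/3.

Therefore ∯_{∂V} F · n dS = 368π/3.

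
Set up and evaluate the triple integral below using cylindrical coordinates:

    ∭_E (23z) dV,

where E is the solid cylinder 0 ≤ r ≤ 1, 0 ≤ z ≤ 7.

In cylindrical coordinates, x = r cos(θ), y = r sin(θ), z = z, and dV = r dr dθ dz.

The integrand becomes 23z, so

    ∭_E (23z) dV = ∫_{0}^{2π} ∫_{0}^{1} ∫_{0}^{7} (23z) · r dz dr dθ.

Inner (z): 1127r/2.
Middle (r from 0 to 1): 1127/4.
Outer (θ): 1127π/2.

Therefore the triple integral equals 1127π/2.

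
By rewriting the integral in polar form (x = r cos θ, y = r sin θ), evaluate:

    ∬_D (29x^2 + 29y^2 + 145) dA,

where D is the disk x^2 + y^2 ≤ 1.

The region D is 0 ≤ r ≤ 1, 0 ≤ θ ≤ 2π in polar coordinates, where x = r cos(θ), y = r sin(θ), and dA = r dr dθ.

Under the substitution, the integrand becomes 29r^2 + 145, so

    ∬_D (29x^2 + 29y^2 + 145) dA = ∫_{0}^{2π} ∫_{0}^{1} (29r^2 + 145) · r dr dθ.

Inner integral (in r): ∫_{0}^{1} (29r^2 + 145) · r dr = 319/4.

Outer integral (in θ): ∫_{0}^{2π} (319/4) dθ = 319π/2.

Therefore ∬_D (29x^2 + 29y^2 + 145) dA = 319π/2.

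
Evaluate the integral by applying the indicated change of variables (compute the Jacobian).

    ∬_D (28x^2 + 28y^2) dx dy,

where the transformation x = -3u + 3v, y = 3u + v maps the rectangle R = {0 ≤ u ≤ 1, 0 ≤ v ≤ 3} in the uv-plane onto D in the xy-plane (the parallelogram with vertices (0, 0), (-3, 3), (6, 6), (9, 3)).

Compute the Jacobian determinant of (x, y) with respect to (u, v):

    ∂(x,y)/∂(u,v) = | -3  3 | = (-3)(1) - (3)(3) = -12.
                   | 3  1 |

Its absolute value is |J| = 12 (the area scaling factor).

Substituting x = -3u + 3v, y = 3u + v into the integrand,

    28x^2 + 28y^2 → 504u^2 - 336u v + 280v^2,

so the integral becomes

    ∬_R (504u^2 - 336u v + 280v^2) · |J| du dv = ∫_0^1 ∫_0^3 (6048u^2 - 4032u v + 3360v^2) dv du.

Inner (v): 18144u^2 - 18144u + 30240.
Outer (u): 27216.

Therefore ∬_D (28x^2 + 28y^2) dx dy = 27216.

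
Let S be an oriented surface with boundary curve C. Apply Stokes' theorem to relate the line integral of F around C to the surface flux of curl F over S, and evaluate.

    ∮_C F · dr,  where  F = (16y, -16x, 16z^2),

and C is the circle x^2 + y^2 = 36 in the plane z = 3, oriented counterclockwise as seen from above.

Let S be the flat disk x^2 + y^2 ≤ 36 in the plane z = 3, with upward unit normal n̂ = ẑ. By Stokes' theorem,

    ∮_C F · dr = ∬_S (∇ × F) · n̂ dS = ∬_D (curl F)_z dA,

where D is the disk x^2 + y^2 ≤ 36.

Compute the curl of F = (16y, -16x, 16z^2):
    (∇ × F)_x = ∂F_z/∂y - ∂F_y/∂z = 0,
    (∇ × F)_y = ∂F_x/∂z - ∂F_z/∂x = 0,
    (∇ × F)_z = ∂F_y/∂x - ∂F_x/∂y = -32.

On z = 3, (curl F)_z = -32.

Convert to polar (x = r cos θ, y = r sin θ, dA = r dr dθ); the integrand becomes -32, so

    ∬_D (curl F)_z dA = ∫_0^{2π} ∫_0^{6} (-32) · r dr dθ.

Inner (r from 0 to 6): -576.
Outer (θ from 0 to 2π): -1152π.

Therefore ∮_C F · dr = -1152π.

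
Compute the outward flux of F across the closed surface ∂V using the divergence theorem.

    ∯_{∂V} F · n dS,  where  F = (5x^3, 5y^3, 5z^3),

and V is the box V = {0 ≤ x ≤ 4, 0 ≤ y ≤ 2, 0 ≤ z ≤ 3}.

By the divergence theorem,

    ∯_{∂V} F · n dS = ∭_V (∇ · F) dV.

Compute the divergence:
    ∇ · F = ∂F_x/∂x + ∂F_y/∂y + ∂F_z/∂z = 15x^2 + 15y^2 + 15z^2.

V is a rectangular box, so dV = dx dy dz with 0 ≤ x ≤ 4, 0 ≤ y ≤ 2, 0 ≤ z ≤ 3.

Integrate (15x^2 + 15y^2 + 15z^2) over V as an iterated integral:

    ∭_V (∇·F) dV = ∫_0^{4} ∫_0^{2} ∫_0^{3} (15x^2 + 15y^2 + 15z^2) dz dy dx.

Inner (z from 0 to 3): 45x^2 + 45y^2 + 135.
Middle (y from 0 to 2): 90x^2 + 390.
Outer (x from 0 to 4): 3480.

Therefore ∯_{∂V} F · n dS = 3480.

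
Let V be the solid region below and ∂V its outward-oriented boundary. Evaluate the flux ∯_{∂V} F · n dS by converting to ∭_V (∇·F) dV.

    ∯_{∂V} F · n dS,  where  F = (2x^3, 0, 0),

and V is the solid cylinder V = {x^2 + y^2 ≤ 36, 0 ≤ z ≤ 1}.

By the divergence theorem,

    ∯_{∂V} F · n dS = ∭_V (∇ · F) dV.

Compute the divergence:
    ∇ · F = ∂F_x/∂x + ∂F_y/∂y + ∂F_z/∂z = 6x^2 + 0 + 0 = 6x^2.

In cylindrical coordinates, x = r cos(θ), y = r sin(θ), z = z, dV = r dr dθ dz, with 0 ≤ r ≤ 6, 0 ≤ θ ≤ 2π, 0 ≤ z ≤ 1.

The integrand, after substitution and multiplying by the volume element, becomes (6r^2cos(θ)^2) · r, so

    ∭_V (∇·F) dV = ∫_0^{2π} ∫_0^{6} ∫_0^{1} (6r^2cos(θ)^2) · r dz dr dθ.

Inner (z from 0 to 1): 6r^3cos(θ)^2.
Middle (r from 0 to 6): 1944cos(θ)^2.
Outer (θ from 0 to 2π): 1944π.

Therefore ∯_{∂V} F · n dS = 1944π.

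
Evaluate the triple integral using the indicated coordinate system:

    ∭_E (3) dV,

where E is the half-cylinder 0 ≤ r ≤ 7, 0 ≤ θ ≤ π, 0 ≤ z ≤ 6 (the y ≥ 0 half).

In cylindrical coordinates, x = r cos(θ), y = r sin(θ), z = z, and dV = r dr dθ dz.

The integrand becomes 3, so

    ∭_E (3) dV = ∫_{0}^{π} ∫_{0}^{7} ∫_{0}^{6} (3) · r dz dr dθ.

Inner (z): 18r.
Middle (r from 0 to 7): 441.
Outer (θ): 441π.

Therefore the triple integral equals 441π.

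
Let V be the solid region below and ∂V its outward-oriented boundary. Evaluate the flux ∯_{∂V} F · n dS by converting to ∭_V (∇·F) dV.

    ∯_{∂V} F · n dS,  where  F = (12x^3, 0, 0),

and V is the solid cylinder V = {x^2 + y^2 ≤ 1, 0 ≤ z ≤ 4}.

By the divergence theorem,

    ∯_{∂V} F · n dS = ∭_V (∇ · F) dV.

Compute the divergence:
    ∇ · F = ∂F_x/∂x + ∂F_y/∂y + ∂F_z/∂z = 36x^2 + 0 + 0 = 36x^2.

In cylindrical coordinates, x = r cos(θ), y = r sin(θ), z = z, dV = r dr dθ dz, with 0 ≤ r ≤ 1, 0 ≤ θ ≤ 2π, 0 ≤ z ≤ 4.

The integrand, after substitution and multiplying by the volume element, becomes (36r^2cos(θ)^2) · r, so

    ∭_V (∇·F) dV = ∫_0^{2π} ∫_0^{1} ∫_0^{4} (36r^2cos(θ)^2) · r dz dr dθ.

Inner (z from 0 to 4): 144r^3cos(θ)^2.
Middle (r from 0 to 1): 36cos(θ)^2.
Outer (θ from 0 to 2π): 36π.

Therefore ∯_{∂V} F · n dS = 36π.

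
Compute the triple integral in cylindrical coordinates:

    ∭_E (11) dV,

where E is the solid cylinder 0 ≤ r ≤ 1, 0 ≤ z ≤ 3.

In cylindrical coordinates, x = r cos(θ), y = r sin(θ), z = z, and dV = r dr dθ dz.

The integrand becomes 11, so

    ∭_E (11) dV = ∫_{0}^{2π} ∫_{0}^{1} ∫_{0}^{3} (11) · r dz dr dθ.

Inner (z): 33r.
Middle (r from 0 to 1): 33/2.
Outer (θ): 33π.

Therefore the triple integral equals 33π.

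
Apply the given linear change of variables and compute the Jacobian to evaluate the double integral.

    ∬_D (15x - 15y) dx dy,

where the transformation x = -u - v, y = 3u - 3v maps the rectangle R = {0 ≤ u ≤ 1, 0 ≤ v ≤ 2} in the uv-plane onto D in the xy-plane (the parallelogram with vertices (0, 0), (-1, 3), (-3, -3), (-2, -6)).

Compute the Jacobian determinant of (x, y) with respect to (u, v):

    ∂(x,y)/∂(u,v) = | -1  -1 | = (-1)(-3) - (-1)(3) = 6.
                   | 3  -3 |

Its absolute value is |J| = 6 (the area scaling factor).

Substituting x = -u - v, y = 3u - 3v into the integrand,

    15x - 15y → -60u + 30v,

so the integral becomes

    ∬_R (-60u + 30v) · |J| du dv = ∫_0^1 ∫_0^2 (-360u + 180v) dv du.

Inner (v): 360 - 720u.
Outer (u): 0.

Therefore ∬_D (15x - 15y) dx dy = 0.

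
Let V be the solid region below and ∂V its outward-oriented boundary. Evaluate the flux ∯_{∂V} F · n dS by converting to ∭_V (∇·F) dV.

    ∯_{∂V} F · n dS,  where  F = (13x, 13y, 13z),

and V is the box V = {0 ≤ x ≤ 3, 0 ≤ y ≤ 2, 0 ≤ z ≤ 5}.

By the divergence theorem,

    ∯_{∂V} F · n dS = ∭_V (∇ · F) dV.

Compute the divergence:
    ∇ · F = ∂F_x/∂x + ∂F_y/∂y + ∂F_z/∂z = 13 + 13 + 13 = 39.

V is a rectangular box, so dV = dx dy dz with 0 ≤ x ≤ 3, 0 ≤ y ≤ 2, 0 ≤ z ≤ 5.

Integrate (39) over V as an iterated integral:

    ∭_V (∇·F) dV = ∫_0^{3} ∫_0^{2} ∫_0^{5} (39) dz dy dx.

Inner (z from 0 to 5): 195.
Middle (y from 0 to 2): 390.
Outer (x from 0 to 3): 1170.

Therefore ∯_{∂V} F · n dS = 1170.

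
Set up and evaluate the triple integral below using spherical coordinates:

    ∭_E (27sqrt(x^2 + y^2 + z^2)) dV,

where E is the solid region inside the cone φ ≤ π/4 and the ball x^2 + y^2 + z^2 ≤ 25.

In spherical coordinates, x = ρ sin(φ) cos(θ), y = ρ sin(φ) sin(θ), z = ρ cos(φ), and dV = ρ^2 sin(φ) dρ dφ dθ.

The integrand becomes 27ρ, so

    ∭_E (27sqrt(x^2 + y^2 + z^2)) dV = ∫_{0}^{2π} ∫_{0}^{π/4} ∫_{0}^{5} (27ρ) · ρ^2 sin(φ) dρ dφ dθ.

Inner (ρ): 16875sin(φ)/4.
Middle (φ): 16875/4 - 16875sqrt(2)/8.
Outer (θ): 16875π (2 - sqrt(2))/4.

Therefore the triple integral equals 16875π (2 - sqrt(2))/4.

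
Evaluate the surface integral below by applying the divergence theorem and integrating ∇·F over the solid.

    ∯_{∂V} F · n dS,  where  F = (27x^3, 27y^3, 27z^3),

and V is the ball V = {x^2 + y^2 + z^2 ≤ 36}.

By the divergence theorem,

    ∯_{∂V} F · n dS = ∭_V (∇ · F) dV.

Compute the divergence:
    ∇ · F = ∂F_x/∂x + ∂F_y/∂y + ∂F_z/∂z = 81x^2 + 81y^2 + 81z^2.

In spherical coordinates, x = ρ sin(φ) cos(θ), y = ρ sin(φ) sin(θ), z = ρ cos(φ), dV = ρ^2 sin(φ) dρ dφ dθ, with 0 ≤ ρ ≤ 6, 0 ≤ φ ≤ π, 0 ≤ θ ≤ 2π.

The integrand, after substitution and multiplying by the volume element, becomes (81ρ^2) · ρ^2 sin(φ), so

    ∭_V (∇·F) dV = ∫_0^{2π} ∫_0^{π} ∫_0^{6} (81ρ^2) · ρ^2 sin(φ) dρ dφ dθ.

Inner (ρ from 0 to 6): 629856sin(φ)/5.
Middle (φ from 0 to π): 1259712/5.
Outer (θ from 0 to 2π): 2519424π/5.

Therefore ∯_{∂V} F · n dS = 2519424π/5.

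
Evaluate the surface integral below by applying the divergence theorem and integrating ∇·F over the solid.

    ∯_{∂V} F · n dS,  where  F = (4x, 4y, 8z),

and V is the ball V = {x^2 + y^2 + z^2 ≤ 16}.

By the divergence theorem,

    ∯_{∂V} F · n dS = ∭_V (∇ · F) dV.

Compute the divergence:
    ∇ · F = ∂F_x/∂x + ∂F_y/∂y + ∂F_z/∂z = 4 + 4 + 8 = 16.

In spherical coordinates, x = ρ sin(φ) cos(θ), y = ρ sin(φ) sin(θ), z = ρ cos(φ), dV = ρ^2 sin(φ) dρ dφ dθ, with 0 ≤ ρ ≤ 4, 0 ≤ φ ≤ π, 0 ≤ θ ≤ 2π.

The integrand, after substitution and multiplying by the volume element, becomes (16) · ρ^2 sin(φ), so

    ∭_V (∇·F) dV = ∫_0^{2π} ∫_0^{π} ∫_0^{4} (16) · ρ^2 sin(φ) dρ dφ dθ.

Inner (ρ from 0 to 4): 1024sin(φ)/3.
Middle (φ from 0 to π): 2048/3.
Outer (θ from 0 to 2π): 4096π/3.

Therefore ∯_{∂V} F · n dS = 4096π/3.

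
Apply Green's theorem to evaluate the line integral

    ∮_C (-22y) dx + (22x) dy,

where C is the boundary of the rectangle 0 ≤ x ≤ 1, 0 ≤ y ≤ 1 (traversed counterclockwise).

Green's theorem converts the closed line integral into a double integral over the enclosed region D:

    ∮_C P dx + Q dy = ∬_D (∂Q/∂x - ∂P/∂y) dA.

Here P = -22y, Q = 22x, so

    ∂Q/∂x = 22,    ∂P/∂y = -22,
    ∂Q/∂x - ∂P/∂y = 44.

D is the region 0 ≤ x ≤ 1, 0 ≤ y ≤ 1. Evaluating the double integral:

    ∬_D (44) dA = ∫_0^{1} ∫_0^{1} (44) dy dx.

Inner (y from 0 to 1): 44.
Outer (x from 0 to 1): 44.

Therefore ∮_C P dx + Q dy = 44.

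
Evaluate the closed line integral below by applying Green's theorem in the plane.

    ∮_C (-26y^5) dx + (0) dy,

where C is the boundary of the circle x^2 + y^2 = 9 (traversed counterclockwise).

Green's theorem converts the closed line integral into a double integral over the enclosed region D:

    ∮_C P dx + Q dy = ∬_D (∂Q/∂x - ∂P/∂y) dA.

Here P = -26y^5, Q = 0, so

    ∂Q/∂x = 0,    ∂P/∂y = -130y^4,
    ∂Q/∂x - ∂P/∂y = 130y^4.

D is the region x^2 + y^2 ≤ 9. Evaluating the double integral:

In polar coordinates (x = r cos θ, y = r sin θ, dA = r dr dθ) the integrand becomes 130r^4sin(θ)^4, so

    ∬_D (130y^4) dA = ∫_0^{2π} ∫_0^{3} (130r^4sin(θ)^4) · r dr dθ.

Inner (r from 0 to 3): 15795sin(θ)^4.
Outer (θ from 0 to 2π): 47385π/4.

Therefore ∮_C P dx + Q dy = 47385π/4.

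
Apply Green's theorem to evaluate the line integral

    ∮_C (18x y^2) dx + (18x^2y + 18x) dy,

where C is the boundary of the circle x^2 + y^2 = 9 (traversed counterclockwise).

Green's theorem converts the closed line integral into a double integral over the enclosed region D:

    ∮_C P dx + Q dy = ∬_D (∂Q/∂x - ∂P/∂y) dA.

Here P = 18x y^2, Q = 18x^2y + 18x, so

    ∂Q/∂x = 36x y + 18,    ∂P/∂y = 36x y,
    ∂Q/∂x - ∂P/∂y = 18.

D is the region x^2 + y^2 ≤ 9. Evaluating the double integral:

In polar coordinates (x = r cos θ, y = r sin θ, dA = r dr dθ) the integrand becomes 18, so

    ∬_D (18) dA = ∫_0^{2π} ∫_0^{3} (18) · r dr dθ.

Inner (r from 0 to 3): 81.
Outer (θ from 0 to 2π): 162π.

Therefore ∮_C P dx + Q dy = 162π.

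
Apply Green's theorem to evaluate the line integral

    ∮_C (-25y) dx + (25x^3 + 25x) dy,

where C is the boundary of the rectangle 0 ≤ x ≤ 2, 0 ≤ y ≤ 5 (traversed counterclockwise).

Green's theorem converts the closed line integral into a double integral over the enclosed region D:

    ∮_C P dx + Q dy = ∬_D (∂Q/∂x - ∂P/∂y) dA.

Here P = -25y, Q = 25x^3 + 25x, so

    ∂Q/∂x = 75x^2 + 25,    ∂P/∂y = -25,
    ∂Q/∂x - ∂P/∂y = 75x^2 + 50.

D is the region 0 ≤ x ≤ 2, 0 ≤ y ≤ 5. Evaluating the double integral:

    ∬_D (75x^2 + 50) dA = ∫_0^{2} ∫_0^{5} (75x^2 + 50) dy dx.

Inner (y from 0 to 5): 375x^2 + 250.
Outer (x from 0 to 2): 1500.

Therefore ∮_C P dx + Q dy = 1500.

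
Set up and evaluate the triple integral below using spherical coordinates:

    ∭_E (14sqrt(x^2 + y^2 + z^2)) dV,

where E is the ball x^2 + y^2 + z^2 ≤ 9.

In spherical coordinates, x = ρ sin(φ) cos(θ), y = ρ sin(φ) sin(θ), z = ρ cos(φ), and dV = ρ^2 sin(φ) dρ dφ dθ.

The integrand becomes 14ρ, so

    ∭_E (14sqrt(x^2 + y^2 + z^2)) dV = ∫_{0}^{2π} ∫_{0}^{π} ∫_{0}^{3} (14ρ) · ρ^2 sin(φ) dρ dφ dθ.

Inner (ρ): 567sin(φ)/2.
Middle (φ): 567.
Outer (θ): 1134π.

Therefore the triple integral equals 1134π.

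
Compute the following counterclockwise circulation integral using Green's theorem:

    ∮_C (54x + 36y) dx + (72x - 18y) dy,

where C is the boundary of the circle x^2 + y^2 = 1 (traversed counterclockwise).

Green's theorem converts the closed line integral into a double integral over the enclosed region D:

    ∮_C P dx + Q dy = ∬_D (∂Q/∂x - ∂P/∂y) dA.

Here P = 54x + 36y, Q = 72x - 18y, so

    ∂Q/∂x = 72,    ∂P/∂y = 36,
    ∂Q/∂x - ∂P/∂y = 36.

D is the region x^2 + y^2 ≤ 1. Evaluating the double integral:

In polar coordinates (x = r cos θ, y = r sin θ, dA = r dr dθ) the integrand becomes 36, so

    ∬_D (36) dA = ∫_0^{2π} ∫_0^{1} (36) · r dr dθ.

Inner (r from 0 to 1): 18.
Outer (θ from 0 to 2π): 36π.

Therefore ∮_C P dx + Q dy = 36π.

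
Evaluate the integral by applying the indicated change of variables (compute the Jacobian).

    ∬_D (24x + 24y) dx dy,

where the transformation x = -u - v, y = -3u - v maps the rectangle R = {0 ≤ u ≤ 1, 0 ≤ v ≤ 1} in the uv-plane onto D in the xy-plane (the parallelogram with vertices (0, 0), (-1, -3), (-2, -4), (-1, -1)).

Compute the Jacobian determinant of (x, y) with respect to (u, v):

    ∂(x,y)/∂(u,v) = | -1  -1 | = (-1)(-1) - (-1)(-3) = -2.
                   | -3  -1 |

Its absolute value is |J| = 2 (the area scaling factor).

Substituting x = -u - v, y = -3u - v into the integrand,

    24x + 24y → -96u - 48v,

so the integral becomes

    ∬_R (-96u - 48v) · |J| du dv = ∫_0^1 ∫_0^1 (-192u - 96v) dv du.

Inner (v): -192u - 48.
Outer (u): -144.

Therefore ∬_D (24x + 24y) dx dy = -144.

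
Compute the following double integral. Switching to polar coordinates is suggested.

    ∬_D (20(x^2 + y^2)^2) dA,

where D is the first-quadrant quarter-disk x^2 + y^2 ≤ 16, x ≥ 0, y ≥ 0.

The region D is 0 ≤ r ≤ 4, 0 ≤ θ ≤ π/2 in polar coordinates, where x = r cos(θ), y = r sin(θ), and dA = r dr dθ.

Under the substitution, the integrand becomes 20r^4, so

    ∬_D (20(x^2 + y^2)^2) dA = ∫_{0}^{π/2} ∫_{0}^{4} (20r^4) · r dr dθ.

Inner integral (in r): ∫_{0}^{4} (20r^4) · r dr = 40960/3.

Outer integral (in θ): ∫_{0}^{π/2} (40960/3) dθ = 20480π/3.

Therefore ∬_D (20(x^2 + y^2)^2) dA = 20480π/3.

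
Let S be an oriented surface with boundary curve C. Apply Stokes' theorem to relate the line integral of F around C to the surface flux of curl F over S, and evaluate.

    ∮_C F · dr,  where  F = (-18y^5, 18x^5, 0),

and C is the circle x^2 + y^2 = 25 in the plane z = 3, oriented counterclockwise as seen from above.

Let S be the flat disk x^2 + y^2 ≤ 25 in the plane z = 3, with upward unit normal n̂ = ẑ. By Stokes' theorem,

    ∮_C F · dr = ∬_S (∇ × F) · n̂ dS = ∬_D (curl F)_z dA,

where D is the disk x^2 + y^2 ≤ 25.

Compute the curl of F = (-18y^5, 18x^5, 0):
    (∇ × F)_x = ∂F_z/∂y - ∂F_y/∂z = 0,
    (∇ × F)_y = ∂F_x/∂z - ∂F_z/∂x = 0,
    (∇ × F)_z = ∂F_y/∂x - ∂F_x/∂y = 90x^4 + 90y^4.

On z = 3, (curl F)_z = 90x^4 + 90y^4.

Convert to polar (x = r cos θ, y = r sin θ, dA = r dr dθ); the integrand becomes 90r^4(sin(θ)^4 + cos(θ)^4), so

    ∬_D (curl F)_z dA = ∫_0^{2π} ∫_0^{5} (90r^4(sin(θ)^4 + cos(θ)^4)) · r dr dθ.

Inner (r from 0 to 5): 234375sin(θ)^4 + 234375cos(θ)^4.
Outer (θ from 0 to 2π): 703125π/2.

Therefore ∮_C F · dr = 703125π/2.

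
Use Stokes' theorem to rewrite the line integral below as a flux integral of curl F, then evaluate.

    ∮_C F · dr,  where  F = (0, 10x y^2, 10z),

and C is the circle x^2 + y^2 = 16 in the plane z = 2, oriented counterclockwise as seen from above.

Let S be the flat disk x^2 + y^2 ≤ 16 in the plane z = 2, with upward unit normal n̂ = ẑ. By Stokes' theorem,

    ∮_C F · dr = ∬_S (∇ × F) · n̂ dS = ∬_D (curl F)_z dA,

where D is the disk x^2 + y^2 ≤ 16.

Compute the curl of F = (0, 10x y^2, 10z):
    (∇ × F)_x = ∂F_z/∂y - ∂F_y/∂z = 0,
    (∇ × F)_y = ∂F_x/∂z - ∂F_z/∂x = 0,
    (∇ × F)_z = ∂F_y/∂x - ∂F_x/∂y = 10y^2.

On z = 2, (curl F)_z = 10y^2.

Convert to polar (x = r cos θ, y = r sin θ, dA = r dr dθ); the integrand becomes 10r^2sin(θ)^2, so

    ∬_D (curl F)_z dA = ∫_0^{2π} ∫_0^{4} (10r^2sin(θ)^2) · r dr dθ.

Inner (r from 0 to 4): 640sin(θ)^2.
Outer (θ from 0 to 2π): 640π.

Therefore ∮_C F · dr = 640π.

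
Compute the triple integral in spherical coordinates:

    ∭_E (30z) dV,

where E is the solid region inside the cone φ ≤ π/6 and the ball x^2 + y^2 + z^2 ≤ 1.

In spherical coordinates, x = ρ sin(φ) cos(θ), y = ρ sin(φ) sin(θ), z = ρ cos(φ), and dV = ρ^2 sin(φ) dρ dφ dθ.

The integrand becomes 30ρ cos(φ), so

    ∭_E (30z) dV = ∫_{0}^{2π} ∫_{0}^{π/6} ∫_{0}^{1} (30ρ cos(φ)) · ρ^2 sin(φ) dρ dφ dθ.

Inner (ρ): 15sin(2φ)/4.
Middle (φ): 15/16.
Outer (θ): 15π/8.

Therefore the triple integral equals 15π/8.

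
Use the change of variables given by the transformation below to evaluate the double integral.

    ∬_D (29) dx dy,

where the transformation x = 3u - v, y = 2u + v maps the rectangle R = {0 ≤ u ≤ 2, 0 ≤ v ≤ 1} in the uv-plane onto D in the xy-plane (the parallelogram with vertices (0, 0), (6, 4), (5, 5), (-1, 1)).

Compute the Jacobian determinant of (x, y) with respect to (u, v):

    ∂(x,y)/∂(u,v) = | 3  -1 | = (3)(1) - (-1)(2) = 5.
                   | 2  1 |

Its absolute value is |J| = 5 (the area scaling factor).

Substituting x = 3u - v, y = 2u + v into the integrand,

    29 → 29,

so the integral becomes

    ∬_R (29) · |J| du dv = ∫_0^2 ∫_0^1 (145) dv du.

Inner (v): 145.
Outer (u): 290.

Therefore ∬_D (29) dx dy = 290.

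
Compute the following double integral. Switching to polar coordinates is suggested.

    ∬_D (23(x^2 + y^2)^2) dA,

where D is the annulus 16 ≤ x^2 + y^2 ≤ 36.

The region D is 4 ≤ r ≤ 6, 0 ≤ θ ≤ 2π in polar coordinates, where x = r cos(θ), y = r sin(θ), and dA = r dr dθ.

Under the substitution, the integrand becomes 23r^4, so

    ∬_D (23(x^2 + y^2)^2) dA = ∫_{0}^{2π} ∫_{4}^{6} (23r^4) · r dr dθ.

Inner integral (in r): ∫_{4}^{6} (23r^4) · r dr = 489440/3.

Outer integral (in θ): ∫_{0}^{2π} (489440/3) dθ = 978880π/3.

Therefore ∬_D (23(x^2 + y^2)^2) dA = 978880π/3.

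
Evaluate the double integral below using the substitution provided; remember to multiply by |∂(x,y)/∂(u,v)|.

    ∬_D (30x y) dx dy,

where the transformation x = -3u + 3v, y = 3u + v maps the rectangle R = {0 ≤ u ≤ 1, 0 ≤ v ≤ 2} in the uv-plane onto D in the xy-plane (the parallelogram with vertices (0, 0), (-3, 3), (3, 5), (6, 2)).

Compute the Jacobian determinant of (x, y) with respect to (u, v):

    ∂(x,y)/∂(u,v) = | -3  3 | = (-3)(1) - (3)(3) = -12.
                   | 3  1 |

Its absolute value is |J| = 12 (the area scaling factor).

Substituting x = -3u + 3v, y = 3u + v into the integrand,

    30x y → -270u^2 + 180u v + 90v^2,

so the integral becomes

    ∬_R (-270u^2 + 180u v + 90v^2) · |J| du dv = ∫_0^1 ∫_0^2 (-3240u^2 + 2160u v + 1080v^2) dv du.

Inner (v): -6480u^2 + 4320u + 2880.
Outer (u): 2880.

Therefore ∬_D (30x y) dx dy = 2880.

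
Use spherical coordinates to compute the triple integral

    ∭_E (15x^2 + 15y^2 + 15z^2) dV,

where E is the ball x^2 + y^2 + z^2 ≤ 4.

In spherical coordinates, x = ρ sin(φ) cos(θ), y = ρ sin(φ) sin(θ), z = ρ cos(φ), and dV = ρ^2 sin(φ) dρ dφ dθ.

The integrand becomes 15ρ^2, so

    ∭_E (15x^2 + 15y^2 + 15z^2) dV = ∫_{0}^{2π} ∫_{0}^{π} ∫_{0}^{2} (15ρ^2) · ρ^2 sin(φ) dρ dφ dθ.

Inner (ρ): 96sin(φ).
Middle (φ): 192.
Outer (θ): 384π.

Therefore the triple integral equals 384π.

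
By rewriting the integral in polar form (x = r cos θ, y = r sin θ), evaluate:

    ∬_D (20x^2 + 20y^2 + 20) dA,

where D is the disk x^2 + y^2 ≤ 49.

The region D is 0 ≤ r ≤ 7, 0 ≤ θ ≤ 2π in polar coordinates, where x = r cos(θ), y = r sin(θ), and dA = r dr dθ.

Under the substitution, the integrand becomes 20r^2 + 20, so

    ∬_D (20x^2 + 20y^2 + 20) dA = ∫_{0}^{2π} ∫_{0}^{7} (20r^2 + 20) · r dr dθ.

Inner integral (in r): ∫_{0}^{7} (20r^2 + 20) · r dr = 12495.

Outer integral (in θ): ∫_{0}^{2π} (12495) dθ = 24990π.

Therefore ∬_D (20x^2 + 20y^2 + 20) dA = 24990π.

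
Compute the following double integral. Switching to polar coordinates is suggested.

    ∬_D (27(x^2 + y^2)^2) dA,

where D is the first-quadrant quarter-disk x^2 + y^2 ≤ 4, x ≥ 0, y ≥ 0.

The region D is 0 ≤ r ≤ 2, 0 ≤ θ ≤ π/2 in polar coordinates, where x = r cos(θ), y = r sin(θ), and dA = r dr dθ.

Under the substitution, the integrand becomes 27r^4, so

    ∬_D (27(x^2 + y^2)^2) dA = ∫_{0}^{π/2} ∫_{0}^{2} (27r^4) · r dr dθ.

Inner integral (in r): ∫_{0}^{2} (27r^4) · r dr = 288.

Outer integral (in θ): ∫_{0}^{π/2} (288) dθ = 144π.

Therefore ∬_D (27(x^2 + y^2)^2) dA = 144π.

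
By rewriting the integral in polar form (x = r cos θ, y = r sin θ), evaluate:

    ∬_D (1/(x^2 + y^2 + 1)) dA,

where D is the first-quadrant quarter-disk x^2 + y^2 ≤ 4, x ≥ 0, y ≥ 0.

The region D is 0 ≤ r ≤ 2, 0 ≤ θ ≤ π/2 in polar coordinates, where x = r cos(θ), y = r sin(θ), and dA = r dr dθ.

Under the substitution, the integrand becomes 1/(r^2 + 1), so

    ∬_D (1/(x^2 + y^2 + 1)) dA = ∫_{0}^{π/2} ∫_{0}^{2} (1/(r^2 + 1)) · r dr dθ.

Inner integral (in r): ∫_{0}^{2} (1/(r^2 + 1)) · r dr = log(5)/2.

Outer integral (in θ): ∫_{0}^{π/2} (log(5)/2) dθ = π log(5)/4.

Therefore ∬_D (1/(x^2 + y^2 + 1)) dA = π log(5)/4.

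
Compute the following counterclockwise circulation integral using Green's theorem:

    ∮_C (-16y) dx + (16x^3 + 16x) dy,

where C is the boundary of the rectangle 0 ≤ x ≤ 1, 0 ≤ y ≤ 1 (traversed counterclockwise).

Green's theorem converts the closed line integral into a double integral over the enclosed region D:

    ∮_C P dx + Q dy = ∬_D (∂Q/∂x - ∂P/∂y) dA.

Here P = -16y, Q = 16x^3 + 16x, so

    ∂Q/∂x = 48x^2 + 16,    ∂P/∂y = -16,
    ∂Q/∂x - ∂P/∂y = 48x^2 + 32.

D is the region 0 ≤ x ≤ 1, 0 ≤ y ≤ 1. Evaluating the double integral:

    ∬_D (48x^2 + 32) dA = ∫_0^{1} ∫_0^{1} (48x^2 + 32) dy dx.

Inner (y from 0 to 1): 48x^2 + 32.
Outer (x from 0 to 1): 48.

Therefore ∮_C P dx + Q dy = 48.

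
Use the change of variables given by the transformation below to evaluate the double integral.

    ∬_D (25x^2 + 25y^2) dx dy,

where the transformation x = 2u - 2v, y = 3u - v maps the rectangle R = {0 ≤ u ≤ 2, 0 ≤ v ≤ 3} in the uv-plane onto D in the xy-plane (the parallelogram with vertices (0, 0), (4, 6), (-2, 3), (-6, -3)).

Compute the Jacobian determinant of (x, y) with respect to (u, v):

    ∂(x,y)/∂(u,v) = | 2  -2 | = (2)(-1) - (-2)(3) = 4.
                   | 3  -1 |

Its absolute value is |J| = 4 (the area scaling factor).

Substituting x = 2u - 2v, y = 3u - v into the integrand,

    25x^2 + 25y^2 → 325u^2 - 350u v + 125v^2,

so the integral becomes

    ∬_R (325u^2 - 350u v + 125v^2) · |J| du dv = ∫_0^2 ∫_0^3 (1300u^2 - 1400u v + 500v^2) dv du.

Inner (v): 3900u^2 - 6300u + 4500.
Outer (u): 6800.

Therefore ∬_D (25x^2 + 25y^2) dx dy = 6800.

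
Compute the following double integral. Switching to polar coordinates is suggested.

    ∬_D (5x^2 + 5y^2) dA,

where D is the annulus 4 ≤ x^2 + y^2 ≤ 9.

The region D is 2 ≤ r ≤ 3, 0 ≤ θ ≤ 2π in polar coordinates, where x = r cos(θ), y = r sin(θ), and dA = r dr dθ.

Under the substitution, the integrand becomes 5r^2, so

    ∬_D (5x^2 + 5y^2) dA = ∫_{0}^{2π} ∫_{2}^{3} (5r^2) · r dr dθ.

Inner integral (in r): ∫_{2}^{3} (5r^2) · r dr = 325/4.

Outer integral (in θ): ∫_{0}^{2π} (325/4) dθ = 325π/2.

Therefore ∬_D (5x^2 + 5y^2) dA = 325π/2.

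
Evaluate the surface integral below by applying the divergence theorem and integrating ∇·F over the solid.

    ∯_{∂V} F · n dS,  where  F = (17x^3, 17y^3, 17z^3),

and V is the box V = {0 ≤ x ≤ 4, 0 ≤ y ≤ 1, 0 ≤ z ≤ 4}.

By the divergence theorem,

    ∯_{∂V} F · n dS = ∭_V (∇ · F) dV.

Compute the divergence:
    ∇ · F = ∂F_x/∂x + ∂F_y/∂y + ∂F_z/∂z = 51x^2 + 51y^2 + 51z^2.

V is a rectangular box, so dV = dx dy dz with 0 ≤ x ≤ 4, 0 ≤ y ≤ 1, 0 ≤ z ≤ 4.

Integrate (51x^2 + 51y^2 + 51z^2) over V as an iterated integral:

    ∭_V (∇·F) dV = ∫_0^{4} ∫_0^{1} ∫_0^{4} (51x^2 + 51y^2 + 51z^2) dz dy dx.

Inner (z from 0 to 4): 204x^2 + 204y^2 + 1088.
Middle (y from 0 to 1): 204x^2 + 1156.
Outer (x from 0 to 4): 8976.

Therefore ∯_{∂V} F · n dS = 8976.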